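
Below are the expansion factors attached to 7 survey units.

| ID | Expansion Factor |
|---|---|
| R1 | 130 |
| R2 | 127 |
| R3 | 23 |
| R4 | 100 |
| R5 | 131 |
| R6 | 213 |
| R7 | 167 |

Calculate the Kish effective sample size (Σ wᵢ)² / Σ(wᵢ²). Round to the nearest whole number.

Σ wᵢ = 130 + 127 + 23 + 100 + 131 + 213 + 167 = 891
Σ wᵢ² = 16900 + 16129 + 529 + 10000 + 17161 + 45369 + 27889 = 133977
n_eff = 891² / 133977 = 793881 / 133977 = 5.9255021

6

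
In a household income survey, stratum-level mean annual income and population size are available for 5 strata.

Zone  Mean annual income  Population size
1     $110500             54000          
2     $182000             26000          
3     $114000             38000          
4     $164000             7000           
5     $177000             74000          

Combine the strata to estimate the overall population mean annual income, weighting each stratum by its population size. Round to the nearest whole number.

147121

Σ Nₕ·x̄ₕ = 110500×54000 + 182000×26000 + 114000×38000 + 164000×7000 + 177000×74000
  = 5967000000 + 4732000000 + 4332000000 + 1148000000 + 13098000000 = 29277000000
Σ Nₕ = 54000 + 26000 + 38000 + 7000 + 74000 = 199000
Overall mean = 29277000000 / 199000 = 147120.6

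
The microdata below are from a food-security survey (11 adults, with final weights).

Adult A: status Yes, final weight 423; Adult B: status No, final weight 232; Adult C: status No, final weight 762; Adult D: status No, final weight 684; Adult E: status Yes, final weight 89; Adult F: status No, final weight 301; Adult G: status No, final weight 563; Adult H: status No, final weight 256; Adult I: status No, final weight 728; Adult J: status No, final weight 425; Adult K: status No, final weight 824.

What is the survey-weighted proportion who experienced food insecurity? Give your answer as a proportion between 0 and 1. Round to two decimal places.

Sum of weights for 'Yes' = 423 + 89 = 512
Total weight = 423 + 232 + 762 + 684 + 89 + 301 + 563 + 256 + 728 + 425 + 824 = 5287
Weighted proportion = 512 / 5287 = 0.096841309

0.10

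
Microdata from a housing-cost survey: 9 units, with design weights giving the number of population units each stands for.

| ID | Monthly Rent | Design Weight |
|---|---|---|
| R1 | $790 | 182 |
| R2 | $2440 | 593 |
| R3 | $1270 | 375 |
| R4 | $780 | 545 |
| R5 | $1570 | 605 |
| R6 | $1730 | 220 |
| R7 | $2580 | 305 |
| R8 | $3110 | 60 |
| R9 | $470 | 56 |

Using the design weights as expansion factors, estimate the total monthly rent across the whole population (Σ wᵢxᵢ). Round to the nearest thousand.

Weighted total = 790×182 + 2440×593 + 1270×375 + 780×545 + 1570×605 + 1730×220 + 2580×305 + 3110×60 + 470×56
  = 143780 + 1446920 + 476250 + 425100 + 949850 + 380600 + 786900 + 186600 + 26320 = 4822320

4822000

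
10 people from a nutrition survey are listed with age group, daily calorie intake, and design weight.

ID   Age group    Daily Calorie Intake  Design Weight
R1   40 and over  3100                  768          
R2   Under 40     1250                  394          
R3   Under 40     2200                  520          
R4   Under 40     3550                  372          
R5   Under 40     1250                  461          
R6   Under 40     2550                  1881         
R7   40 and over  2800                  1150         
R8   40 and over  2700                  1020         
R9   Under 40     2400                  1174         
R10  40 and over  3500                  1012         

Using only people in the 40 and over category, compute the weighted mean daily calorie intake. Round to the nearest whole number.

3012

40 and over rows: R1, R7, R8, R10
Weighted sum = 11896800
Sum of weights = 768 + 1150 + 1020 + 1012 = 3950
Weighted mean = 11896800 / 3950 = 3011.8481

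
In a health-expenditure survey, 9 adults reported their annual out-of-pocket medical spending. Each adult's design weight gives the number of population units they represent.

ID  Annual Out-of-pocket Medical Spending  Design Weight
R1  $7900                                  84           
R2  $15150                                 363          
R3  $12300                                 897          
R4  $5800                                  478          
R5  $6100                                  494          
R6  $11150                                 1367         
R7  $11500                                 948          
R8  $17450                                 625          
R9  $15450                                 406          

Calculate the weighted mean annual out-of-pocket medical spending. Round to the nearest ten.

11710

Weighted sum = 7900×84 + 15150×363 + 12300×897 + 5800×478 + 6100×494 + 11150×1367 + 11500×948 + 17450×625 + 15450×406
  = 663600 + 5499450 + 11033100 + 2772400 + 3013400 + 15242050 + 10902000 + 10906250 + 6272700 = 66304950
Sum of weights = 84 + 363 + 897 + 478 + 494 + 1367 + 948 + 625 + 406 = 5662
Weighted mean = 66304950 / 5662 = 11710.517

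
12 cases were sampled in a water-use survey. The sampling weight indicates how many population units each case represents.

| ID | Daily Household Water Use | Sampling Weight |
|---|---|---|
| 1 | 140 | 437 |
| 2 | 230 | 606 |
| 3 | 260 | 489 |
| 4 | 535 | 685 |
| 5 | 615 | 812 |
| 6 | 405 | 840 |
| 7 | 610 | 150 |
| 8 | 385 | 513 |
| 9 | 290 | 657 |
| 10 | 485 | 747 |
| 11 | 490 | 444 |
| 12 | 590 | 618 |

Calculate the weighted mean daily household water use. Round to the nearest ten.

Weighted sum = 140×437 + 230×606 + 260×489 + 535×685 + 615×812 + 405×840 + 610×150 + 385×513 + 290×657 + 485×747 + 490×444 + 590×618
  = 61180 + 139380 + 127140 + 366475 + 499380 + 340200 + 91500 + 197505 + 190530 + 362295 + 217560 + 364620 = 2957765
Sum of weights = 437 + 606 + 489 + 685 + 812 + 840 + 150 + 513 + 657 + 747 + 444 + 618 = 6998
Weighted mean = 2957765 / 6998 = 422.65862

420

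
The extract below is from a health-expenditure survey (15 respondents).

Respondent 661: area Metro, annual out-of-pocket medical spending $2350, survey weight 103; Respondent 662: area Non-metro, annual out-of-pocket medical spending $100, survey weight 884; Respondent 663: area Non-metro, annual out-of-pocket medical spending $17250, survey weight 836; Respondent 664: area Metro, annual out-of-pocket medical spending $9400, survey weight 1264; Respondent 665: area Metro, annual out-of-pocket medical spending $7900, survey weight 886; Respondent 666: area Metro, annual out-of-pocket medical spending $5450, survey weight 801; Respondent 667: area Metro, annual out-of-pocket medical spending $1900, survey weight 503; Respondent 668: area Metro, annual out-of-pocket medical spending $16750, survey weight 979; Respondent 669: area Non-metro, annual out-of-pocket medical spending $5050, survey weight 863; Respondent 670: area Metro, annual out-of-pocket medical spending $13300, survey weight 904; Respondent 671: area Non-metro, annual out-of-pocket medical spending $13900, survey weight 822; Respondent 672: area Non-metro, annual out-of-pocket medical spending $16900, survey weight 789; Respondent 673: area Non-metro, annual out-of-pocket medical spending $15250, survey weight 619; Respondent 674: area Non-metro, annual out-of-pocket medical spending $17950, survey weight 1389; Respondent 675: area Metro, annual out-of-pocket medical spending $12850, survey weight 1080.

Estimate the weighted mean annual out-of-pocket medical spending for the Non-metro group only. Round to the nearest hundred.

Non-metro rows: 662, 663, 669, 671, 672, 673, 674
Weighted sum = 77999750
Sum of weights = 884 + 836 + 863 + 822 + 789 + 619 + 1389 = 6202
Weighted mean = 77999750 / 6202 = 12576.548

12600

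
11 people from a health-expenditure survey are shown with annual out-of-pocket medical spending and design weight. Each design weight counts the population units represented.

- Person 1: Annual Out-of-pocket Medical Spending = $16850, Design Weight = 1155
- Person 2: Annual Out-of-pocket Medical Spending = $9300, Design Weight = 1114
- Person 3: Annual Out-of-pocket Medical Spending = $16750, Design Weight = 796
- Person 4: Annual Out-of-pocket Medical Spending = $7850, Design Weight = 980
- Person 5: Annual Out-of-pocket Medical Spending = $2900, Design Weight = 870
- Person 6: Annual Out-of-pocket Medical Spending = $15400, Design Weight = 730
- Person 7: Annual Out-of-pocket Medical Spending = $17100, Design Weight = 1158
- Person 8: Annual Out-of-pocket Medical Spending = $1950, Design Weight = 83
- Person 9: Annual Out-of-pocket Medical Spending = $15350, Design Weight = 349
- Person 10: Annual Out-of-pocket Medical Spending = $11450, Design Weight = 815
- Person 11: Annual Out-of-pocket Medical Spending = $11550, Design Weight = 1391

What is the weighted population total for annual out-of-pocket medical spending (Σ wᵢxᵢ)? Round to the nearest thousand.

115332000

Weighted total = 16850×1155 + 9300×1114 + 16750×796 + 7850×980 + 2900×870 + 15400×730 + 17100×1158 + 1950×83 + 15350×349 + 11450×815 + 11550×1391
  = 115331550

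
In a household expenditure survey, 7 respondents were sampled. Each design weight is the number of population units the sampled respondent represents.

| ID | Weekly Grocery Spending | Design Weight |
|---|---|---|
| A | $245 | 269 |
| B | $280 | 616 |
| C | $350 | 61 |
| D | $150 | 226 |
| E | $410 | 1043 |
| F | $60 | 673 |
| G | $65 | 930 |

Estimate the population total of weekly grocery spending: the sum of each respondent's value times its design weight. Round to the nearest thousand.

Weighted total = 245×269 + 280×616 + 350×61 + 150×226 + 410×1043 + 60×673 + 65×930
  = 65905 + 172480 + 21350 + 33900 + 427630 + 40380 + 60450 = 822095

822000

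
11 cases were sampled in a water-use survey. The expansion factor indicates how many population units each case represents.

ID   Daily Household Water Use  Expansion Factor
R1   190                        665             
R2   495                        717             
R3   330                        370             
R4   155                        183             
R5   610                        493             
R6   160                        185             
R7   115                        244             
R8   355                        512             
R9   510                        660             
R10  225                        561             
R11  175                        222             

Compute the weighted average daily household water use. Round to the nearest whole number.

348

Weighted sum = 190×665 + 495×717 + 330×370 + 155×183 + 610×493 + 160×185 + 115×244 + 355×512 + 510×660 + 225×561 + 175×222
  = 1673555
Sum of weights = 4812
Weighted mean = 1673555 / 4812 = 347.78782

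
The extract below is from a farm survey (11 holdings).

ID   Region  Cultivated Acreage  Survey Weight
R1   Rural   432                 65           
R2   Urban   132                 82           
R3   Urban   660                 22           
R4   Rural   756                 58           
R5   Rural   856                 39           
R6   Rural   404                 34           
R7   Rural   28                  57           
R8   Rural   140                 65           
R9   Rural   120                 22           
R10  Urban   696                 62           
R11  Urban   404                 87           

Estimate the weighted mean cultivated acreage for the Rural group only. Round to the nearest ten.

390

Rural rows: R1, R4, R5, R6, R7, R8, R9
Weighted sum = 432×65 + 756×58 + 856×39 + 404×34 + 28×57 + 140×65 + 120×22
  = 28080 + 43848 + 33384 + 13736 + 1596 + 9100 + 2640 = 132384
Sum of weights = 65 + 58 + 39 + 34 + 57 + 65 + 22 = 340
Weighted mean = 132384 / 340 = 389.36471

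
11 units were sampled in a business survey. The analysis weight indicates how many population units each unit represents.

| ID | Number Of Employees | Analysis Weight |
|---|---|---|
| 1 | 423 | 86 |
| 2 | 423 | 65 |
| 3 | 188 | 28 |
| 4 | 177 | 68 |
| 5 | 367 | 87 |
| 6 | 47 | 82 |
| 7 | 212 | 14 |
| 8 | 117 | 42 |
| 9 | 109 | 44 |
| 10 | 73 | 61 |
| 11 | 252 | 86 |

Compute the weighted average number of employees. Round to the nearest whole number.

Weighted sum = 423×86 + 423×65 + 188×28 + 177×68 + 367×87 + 47×82 + 212×14 + 117×42 + 109×44 + 73×61 + 252×86
  = 36378 + 27495 + 5264 + 12036 + 31929 + 3854 + 2968 + 4914 + 4796 + 4453 + 21672 = 155759
Sum of weights = 86 + 65 + 28 + 68 + 87 + 82 + 14 + 42 + 44 + 61 + 86 = 663
Weighted mean = 155759 / 663 = 234.93062

235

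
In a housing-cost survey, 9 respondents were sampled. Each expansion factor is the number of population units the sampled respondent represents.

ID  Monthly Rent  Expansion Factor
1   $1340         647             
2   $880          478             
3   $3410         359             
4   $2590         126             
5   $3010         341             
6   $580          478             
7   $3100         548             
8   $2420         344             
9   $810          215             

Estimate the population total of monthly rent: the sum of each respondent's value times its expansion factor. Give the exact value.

6847230

Weighted total = 6847230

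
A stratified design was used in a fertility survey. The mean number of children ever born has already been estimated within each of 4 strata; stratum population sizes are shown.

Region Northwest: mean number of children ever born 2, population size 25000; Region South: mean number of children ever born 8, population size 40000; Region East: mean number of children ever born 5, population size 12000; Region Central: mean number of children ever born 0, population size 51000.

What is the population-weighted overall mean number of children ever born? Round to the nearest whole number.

Σ Nₕ·x̄ₕ = 430000
Σ Nₕ = 25000 + 40000 + 12000 + 51000 = 128000
Overall mean = 430000 / 128000 = 3.359375

3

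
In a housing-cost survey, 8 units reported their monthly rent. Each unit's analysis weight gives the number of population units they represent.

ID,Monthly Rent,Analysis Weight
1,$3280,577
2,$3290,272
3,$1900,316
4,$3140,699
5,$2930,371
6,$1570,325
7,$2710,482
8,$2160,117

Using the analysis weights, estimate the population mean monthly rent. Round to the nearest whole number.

Weighted sum = 3280×577 + 3290×272 + 1900×316 + 3140×699 + 2930×371 + 1570×325 + 2710×482 + 2160×117
  = 8738920
Sum of weights = 577 + 272 + 316 + 699 + 371 + 325 + 482 + 117 = 3159
Weighted mean = 8738920 / 3159 = 2766.3564

2766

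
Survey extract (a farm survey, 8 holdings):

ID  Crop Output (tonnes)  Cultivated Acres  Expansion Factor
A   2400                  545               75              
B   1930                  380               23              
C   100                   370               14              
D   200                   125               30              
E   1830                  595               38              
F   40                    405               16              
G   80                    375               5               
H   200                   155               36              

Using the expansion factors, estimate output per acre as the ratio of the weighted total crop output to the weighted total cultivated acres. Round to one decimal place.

Σ wᵢ·y = 2400×75 + 1930×23 + 100×14 + 200×30 + 1830×38 + 40×16 + 80×5 + 200×36
  = 309570
Σ wᵢ·x = 95090
Ratio = 309570 / 95090 = 3.2555474

3.3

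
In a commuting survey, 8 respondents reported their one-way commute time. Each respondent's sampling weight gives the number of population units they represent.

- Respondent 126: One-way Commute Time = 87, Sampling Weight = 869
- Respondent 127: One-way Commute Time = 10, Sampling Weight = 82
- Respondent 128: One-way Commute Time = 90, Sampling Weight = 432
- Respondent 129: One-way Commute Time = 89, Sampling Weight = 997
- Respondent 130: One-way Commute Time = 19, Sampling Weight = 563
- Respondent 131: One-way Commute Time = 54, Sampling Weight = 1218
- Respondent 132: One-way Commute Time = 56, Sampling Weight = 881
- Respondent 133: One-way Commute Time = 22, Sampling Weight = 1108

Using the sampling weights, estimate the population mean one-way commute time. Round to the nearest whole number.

Weighted sum = 87×869 + 10×82 + 90×432 + 89×997 + 19×563 + 54×1218 + 56×881 + 22×1108
  = 75603 + 820 + 38880 + 88733 + 10697 + 65772 + 49336 + 24376 = 354217
Sum of weights = 869 + 82 + 432 + 997 + 563 + 1218 + 881 + 1108 = 6150
Weighted mean = 354217 / 6150 = 57.59626

58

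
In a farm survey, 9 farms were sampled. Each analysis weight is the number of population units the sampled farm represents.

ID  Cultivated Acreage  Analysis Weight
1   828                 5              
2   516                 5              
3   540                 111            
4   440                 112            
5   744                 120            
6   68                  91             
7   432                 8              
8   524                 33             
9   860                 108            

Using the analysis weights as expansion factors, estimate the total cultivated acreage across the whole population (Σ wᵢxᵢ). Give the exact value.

Weighted total = 828×5 + 516×5 + 540×111 + 440×112 + 744×120 + 68×91 + 432×8 + 524×33 + 860×108
  = 4140 + 2580 + 59940 + 49280 + 89280 + 6188 + 3456 + 17292 + 92880 = 325036

325036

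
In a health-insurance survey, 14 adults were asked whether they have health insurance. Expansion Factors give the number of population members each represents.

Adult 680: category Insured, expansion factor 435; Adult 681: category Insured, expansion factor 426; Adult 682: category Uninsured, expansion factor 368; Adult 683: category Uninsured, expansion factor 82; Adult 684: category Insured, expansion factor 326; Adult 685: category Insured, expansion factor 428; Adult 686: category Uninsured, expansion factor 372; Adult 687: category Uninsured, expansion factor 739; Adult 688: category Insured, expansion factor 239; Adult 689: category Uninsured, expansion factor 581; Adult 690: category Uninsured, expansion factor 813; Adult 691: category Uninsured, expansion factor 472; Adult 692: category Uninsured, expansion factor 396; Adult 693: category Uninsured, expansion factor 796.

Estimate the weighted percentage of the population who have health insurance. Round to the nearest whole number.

Sum of weights for 'Insured' = 435 + 426 + 326 + 428 + 239 = 1854
Total weight = 6473
Weighted proportion = 1854 / 6473 = 0.28642052 → 28.642052%

29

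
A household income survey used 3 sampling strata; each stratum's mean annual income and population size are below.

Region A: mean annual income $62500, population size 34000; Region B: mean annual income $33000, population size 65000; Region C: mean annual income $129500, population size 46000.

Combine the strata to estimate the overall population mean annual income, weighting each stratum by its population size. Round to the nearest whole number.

70531

Σ Nₕ·x̄ₕ = 62500×34000 + 33000×65000 + 129500×46000
  = 2125000000 + 2145000000 + 5957000000 = 10227000000
Σ Nₕ = 34000 + 65000 + 46000 = 145000
Overall mean = 10227000000 / 145000 = 70531.034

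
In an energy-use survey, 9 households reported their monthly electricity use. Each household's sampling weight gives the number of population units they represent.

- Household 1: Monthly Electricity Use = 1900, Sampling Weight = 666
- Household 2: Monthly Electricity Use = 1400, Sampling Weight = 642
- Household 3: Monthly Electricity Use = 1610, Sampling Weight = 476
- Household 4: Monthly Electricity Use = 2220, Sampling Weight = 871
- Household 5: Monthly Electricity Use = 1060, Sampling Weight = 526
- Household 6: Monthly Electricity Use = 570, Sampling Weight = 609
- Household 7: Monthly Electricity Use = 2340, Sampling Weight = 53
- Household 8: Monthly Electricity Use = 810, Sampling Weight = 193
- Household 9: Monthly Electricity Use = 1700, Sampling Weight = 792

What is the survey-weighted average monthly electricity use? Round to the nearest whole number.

Weighted sum = 7395620
Sum of weights = 666 + 642 + 476 + 871 + 526 + 609 + 53 + 193 + 792 = 4828
Weighted mean = 7395620 / 4828 = 1531.8186

1532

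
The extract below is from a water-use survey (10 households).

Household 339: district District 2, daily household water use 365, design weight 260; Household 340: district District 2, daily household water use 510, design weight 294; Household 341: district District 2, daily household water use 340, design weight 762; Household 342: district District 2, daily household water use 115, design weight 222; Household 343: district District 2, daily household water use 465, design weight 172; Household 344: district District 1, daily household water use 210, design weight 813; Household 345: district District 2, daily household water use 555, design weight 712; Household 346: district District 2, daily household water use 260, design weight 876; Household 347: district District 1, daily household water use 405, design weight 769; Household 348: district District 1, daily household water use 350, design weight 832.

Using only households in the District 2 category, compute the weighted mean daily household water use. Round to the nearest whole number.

374

District 2 rows: 339, 340, 341, 342, 343, 345, 346
Weighted sum = 365×260 + 510×294 + 340×762 + 115×222 + 465×172 + 555×712 + 260×876
  = 1232350
Sum of weights = 260 + 294 + 762 + 222 + 172 + 712 + 876 = 3298
Weighted mean = 1232350 / 3298 = 373.66586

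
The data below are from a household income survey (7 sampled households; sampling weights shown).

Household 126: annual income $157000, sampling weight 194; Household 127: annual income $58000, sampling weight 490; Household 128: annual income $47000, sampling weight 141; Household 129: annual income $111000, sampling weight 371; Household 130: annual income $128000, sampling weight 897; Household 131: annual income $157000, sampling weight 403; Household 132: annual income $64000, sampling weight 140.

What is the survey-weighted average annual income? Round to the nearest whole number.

Weighted sum = 293733000
Sum of weights = 194 + 490 + 141 + 371 + 897 + 403 + 140 = 2636
Weighted mean = 293733000 / 2636 = 111431.34

111431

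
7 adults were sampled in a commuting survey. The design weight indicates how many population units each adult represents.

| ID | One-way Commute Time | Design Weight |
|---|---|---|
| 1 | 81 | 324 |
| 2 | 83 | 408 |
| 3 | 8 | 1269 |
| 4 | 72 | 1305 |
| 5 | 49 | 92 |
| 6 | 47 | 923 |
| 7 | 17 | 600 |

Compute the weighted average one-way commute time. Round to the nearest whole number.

Weighted sum = 81×324 + 83×408 + 8×1269 + 72×1305 + 49×92 + 47×923 + 17×600
  = 26244 + 33864 + 10152 + 93960 + 4508 + 43381 + 10200 = 222309
Sum of weights = 324 + 408 + 1269 + 1305 + 92 + 923 + 600 = 4921
Weighted mean = 222309 / 4921 = 45.175574

45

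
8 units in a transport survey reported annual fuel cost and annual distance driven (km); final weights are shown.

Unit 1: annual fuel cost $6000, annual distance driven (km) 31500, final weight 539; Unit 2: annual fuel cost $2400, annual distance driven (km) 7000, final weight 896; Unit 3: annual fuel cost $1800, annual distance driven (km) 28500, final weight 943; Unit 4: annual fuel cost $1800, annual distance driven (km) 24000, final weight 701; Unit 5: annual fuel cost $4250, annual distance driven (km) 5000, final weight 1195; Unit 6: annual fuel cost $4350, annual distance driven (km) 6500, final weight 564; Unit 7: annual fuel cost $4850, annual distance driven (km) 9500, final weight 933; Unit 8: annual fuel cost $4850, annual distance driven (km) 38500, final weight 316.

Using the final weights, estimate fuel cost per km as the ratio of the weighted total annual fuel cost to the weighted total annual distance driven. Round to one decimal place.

0.2

Σ wᵢ·y = 6000×539 + 2400×896 + 1800×943 + 1800×701 + 4250×1195 + 4350×564 + 4850×933 + 4850×316
  = 3234000 + 2150400 + 1697400 + 1261800 + 5078750 + 2453400 + 4525050 + 1532600 = 21933400
Σ wᵢ·x = 31500×539 + 7000×896 + 28500×943 + 24000×701 + 5000×1195 + 6500×564 + 9500×933 + 38500×316
  = 16978500 + 6272000 + 26875500 + 16824000 + 5975000 + 3666000 + 8863500 + 12166000 = 97620500
Ratio = 21933400 / 97620500 = 0.22468027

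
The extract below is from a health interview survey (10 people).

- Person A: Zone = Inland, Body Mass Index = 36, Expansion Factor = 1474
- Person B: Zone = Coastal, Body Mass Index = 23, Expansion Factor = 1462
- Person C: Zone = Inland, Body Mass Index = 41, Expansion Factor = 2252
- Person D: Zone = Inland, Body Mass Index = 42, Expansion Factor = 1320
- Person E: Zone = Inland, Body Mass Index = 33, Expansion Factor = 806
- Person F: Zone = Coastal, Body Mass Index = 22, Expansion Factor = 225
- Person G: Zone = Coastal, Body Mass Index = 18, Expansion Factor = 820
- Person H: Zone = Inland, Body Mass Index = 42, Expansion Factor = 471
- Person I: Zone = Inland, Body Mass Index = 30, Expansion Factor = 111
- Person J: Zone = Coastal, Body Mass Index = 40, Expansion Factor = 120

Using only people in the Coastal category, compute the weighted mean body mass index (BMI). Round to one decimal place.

22.1

Coastal rows: B, F, G, J
Weighted sum = 23×1462 + 22×225 + 18×820 + 40×120
  = 33626 + 4950 + 14760 + 4800 = 58136
Sum of weights = 1462 + 225 + 820 + 120 = 2627
Weighted mean = 58136 / 2627 = 22.130187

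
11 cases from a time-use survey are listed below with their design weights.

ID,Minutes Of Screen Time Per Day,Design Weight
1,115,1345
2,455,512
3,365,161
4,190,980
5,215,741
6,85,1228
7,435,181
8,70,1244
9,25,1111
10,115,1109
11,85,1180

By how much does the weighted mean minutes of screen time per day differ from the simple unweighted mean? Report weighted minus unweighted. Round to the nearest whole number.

Unweighted sum = 115 + 455 + 365 + 190 + 215 + 85 + 435 + 70 + 25 + 115 + 85 = 2155
Unweighted mean = 2155 / 11 = 195.90909
Weighted sum = 115×1345 + 455×512 + 365×161 + 190×980 + 215×741 + 85×1228 + 435×181 + 70×1244 + 25×1111 + 115×1109 + 85×1180
  = 154675 + 232960 + 58765 + 186200 + 159315 + 104380 + 78735 + 87080 + 27775 + 127535 + 100300 = 1317720
Sum of weights = 1345 + 512 + 161 + 980 + 741 + 1228 + 181 + 1244 + 1111 + 1109 + 1180 = 9792
Weighted mean = 1317720 / 9792 = 134.57108
Difference (weighted minus unweighted) = -61.338012

-61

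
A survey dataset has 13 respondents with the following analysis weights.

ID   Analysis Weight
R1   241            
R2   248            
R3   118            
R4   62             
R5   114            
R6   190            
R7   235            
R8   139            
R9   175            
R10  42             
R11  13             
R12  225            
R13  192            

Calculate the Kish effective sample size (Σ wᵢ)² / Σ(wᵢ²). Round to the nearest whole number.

10

Σ wᵢ = 1994
Σ wᵢ² = 381042
n_eff = 1994² / 381042 = 3976036 / 381042 = 10.43464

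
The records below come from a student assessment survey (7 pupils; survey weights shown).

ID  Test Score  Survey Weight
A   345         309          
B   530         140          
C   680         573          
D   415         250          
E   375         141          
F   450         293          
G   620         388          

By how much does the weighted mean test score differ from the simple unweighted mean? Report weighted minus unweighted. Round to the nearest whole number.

Unweighted sum = 345 + 530 + 680 + 415 + 375 + 450 + 620 = 3415
Unweighted mean = 3415 / 7 = 487.85714
Weighted sum = 345×309 + 530×140 + 680×573 + 415×250 + 375×141 + 450×293 + 620×388
  = 1099480
Sum of weights = 2094
Weighted mean = 1099480 / 2094 = 525.06208
Difference (weighted minus unweighted) = 37.204939

37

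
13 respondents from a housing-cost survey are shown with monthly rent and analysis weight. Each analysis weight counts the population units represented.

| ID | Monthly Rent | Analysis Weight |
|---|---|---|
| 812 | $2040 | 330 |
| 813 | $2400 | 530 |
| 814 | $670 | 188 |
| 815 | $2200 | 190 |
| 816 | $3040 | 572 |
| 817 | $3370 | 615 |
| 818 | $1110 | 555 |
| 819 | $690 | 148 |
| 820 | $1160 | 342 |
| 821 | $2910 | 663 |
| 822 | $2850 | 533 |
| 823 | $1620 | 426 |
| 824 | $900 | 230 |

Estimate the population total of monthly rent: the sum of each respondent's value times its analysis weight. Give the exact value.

11760980

Weighted total = 11760980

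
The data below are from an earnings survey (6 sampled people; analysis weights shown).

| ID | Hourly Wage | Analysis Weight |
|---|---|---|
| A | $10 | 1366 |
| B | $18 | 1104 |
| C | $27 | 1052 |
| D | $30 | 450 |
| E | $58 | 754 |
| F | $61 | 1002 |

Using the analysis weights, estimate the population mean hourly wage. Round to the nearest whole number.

31

Weighted sum = 10×1366 + 18×1104 + 27×1052 + 30×450 + 58×754 + 61×1002
  = 13660 + 19872 + 28404 + 13500 + 43732 + 61122 = 180290
Sum of weights = 1366 + 1104 + 1052 + 450 + 754 + 1002 = 5728
Weighted mean = 180290 / 5728 = 31.475209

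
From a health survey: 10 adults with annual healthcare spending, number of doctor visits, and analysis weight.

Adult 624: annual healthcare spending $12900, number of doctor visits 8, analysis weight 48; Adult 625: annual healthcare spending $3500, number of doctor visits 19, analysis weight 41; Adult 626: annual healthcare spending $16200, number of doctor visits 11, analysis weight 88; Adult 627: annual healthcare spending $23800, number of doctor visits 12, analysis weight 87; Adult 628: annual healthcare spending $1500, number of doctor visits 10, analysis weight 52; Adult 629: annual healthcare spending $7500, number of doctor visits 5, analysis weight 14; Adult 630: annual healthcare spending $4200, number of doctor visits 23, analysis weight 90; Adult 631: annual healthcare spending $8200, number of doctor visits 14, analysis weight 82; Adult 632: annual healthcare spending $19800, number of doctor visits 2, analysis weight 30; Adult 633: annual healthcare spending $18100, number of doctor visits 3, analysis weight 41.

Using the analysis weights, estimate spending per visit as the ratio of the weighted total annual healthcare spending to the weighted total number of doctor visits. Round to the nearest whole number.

Σ wᵢ·y = 6828400
Σ wᵢ·x = 8×48 + 19×41 + 11×88 + 12×87 + 10×52 + 5×14 + 23×90 + 14×82 + 2×30 + 3×41
  = 384 + 779 + 968 + 1044 + 520 + 70 + 2070 + 1148 + 60 + 123 = 7166
Ratio = 6828400 / 7166 = 952.88864

953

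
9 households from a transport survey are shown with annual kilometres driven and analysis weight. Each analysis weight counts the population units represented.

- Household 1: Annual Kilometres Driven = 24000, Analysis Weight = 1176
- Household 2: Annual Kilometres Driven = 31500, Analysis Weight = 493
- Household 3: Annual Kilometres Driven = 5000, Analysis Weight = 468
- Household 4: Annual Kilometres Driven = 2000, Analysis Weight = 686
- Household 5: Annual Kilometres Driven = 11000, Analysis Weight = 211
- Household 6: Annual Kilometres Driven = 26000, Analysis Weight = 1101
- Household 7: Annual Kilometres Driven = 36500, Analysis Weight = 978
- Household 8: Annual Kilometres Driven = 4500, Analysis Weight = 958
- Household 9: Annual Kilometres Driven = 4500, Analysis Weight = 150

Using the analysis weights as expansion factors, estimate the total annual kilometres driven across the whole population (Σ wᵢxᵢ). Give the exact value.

Weighted total = 24000×1176 + 31500×493 + 5000×468 + 2000×686 + 11000×211 + 26000×1101 + 36500×978 + 4500×958 + 4500×150
  = 28224000 + 15529500 + 2340000 + 1372000 + 2321000 + 28626000 + 35697000 + 4311000 + 675000 = 119095500

119095500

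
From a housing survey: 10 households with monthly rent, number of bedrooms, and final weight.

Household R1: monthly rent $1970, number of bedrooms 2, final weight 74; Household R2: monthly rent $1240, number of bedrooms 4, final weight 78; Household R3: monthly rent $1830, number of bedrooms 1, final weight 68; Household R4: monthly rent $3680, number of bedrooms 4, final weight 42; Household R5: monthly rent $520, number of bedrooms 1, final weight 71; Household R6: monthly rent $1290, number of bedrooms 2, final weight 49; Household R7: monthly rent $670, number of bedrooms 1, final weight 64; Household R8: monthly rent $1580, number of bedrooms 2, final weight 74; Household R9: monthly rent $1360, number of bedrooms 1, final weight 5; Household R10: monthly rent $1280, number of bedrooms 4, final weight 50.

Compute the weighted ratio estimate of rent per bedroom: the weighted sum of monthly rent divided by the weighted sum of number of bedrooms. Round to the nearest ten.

660

Σ wᵢ·y = 1970×74 + 1240×78 + 1830×68 + 3680×42 + 520×71 + 1290×49 + 670×64 + 1580×74 + 1360×5 + 1280×50
  = 145780 + 96720 + 124440 + 154560 + 36920 + 63210 + 42880 + 116920 + 6800 + 64000 = 852230
Σ wᵢ·x = 2×74 + 4×78 + 1×68 + 4×42 + 1×71 + 2×49 + 1×64 + 2×74 + 1×5 + 4×50
  = 148 + 312 + 68 + 168 + 71 + 98 + 64 + 148 + 5 + 200 = 1282
Ratio = 852230 / 1282 = 664.76599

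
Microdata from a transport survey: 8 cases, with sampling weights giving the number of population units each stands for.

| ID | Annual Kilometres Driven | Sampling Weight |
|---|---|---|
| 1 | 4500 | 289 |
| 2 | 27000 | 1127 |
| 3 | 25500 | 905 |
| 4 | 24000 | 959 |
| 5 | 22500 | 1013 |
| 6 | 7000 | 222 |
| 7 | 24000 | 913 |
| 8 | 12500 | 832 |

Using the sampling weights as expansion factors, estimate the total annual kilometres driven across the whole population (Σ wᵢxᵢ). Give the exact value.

Weighted total = 134481500

134481500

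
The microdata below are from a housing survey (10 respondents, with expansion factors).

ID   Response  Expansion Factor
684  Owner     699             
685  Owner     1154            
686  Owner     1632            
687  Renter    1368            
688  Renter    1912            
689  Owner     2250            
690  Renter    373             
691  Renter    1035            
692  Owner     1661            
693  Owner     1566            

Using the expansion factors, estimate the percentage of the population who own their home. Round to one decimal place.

Sum of weights for 'Owner' = 699 + 1154 + 1632 + 2250 + 1661 + 1566 = 8962
Total weight = 699 + 1154 + 1632 + 1368 + 1912 + 2250 + 373 + 1035 + 1661 + 1566 = 13650
Weighted proportion = 8962 / 13650 = 0.65655678 → 65.655678%

65.7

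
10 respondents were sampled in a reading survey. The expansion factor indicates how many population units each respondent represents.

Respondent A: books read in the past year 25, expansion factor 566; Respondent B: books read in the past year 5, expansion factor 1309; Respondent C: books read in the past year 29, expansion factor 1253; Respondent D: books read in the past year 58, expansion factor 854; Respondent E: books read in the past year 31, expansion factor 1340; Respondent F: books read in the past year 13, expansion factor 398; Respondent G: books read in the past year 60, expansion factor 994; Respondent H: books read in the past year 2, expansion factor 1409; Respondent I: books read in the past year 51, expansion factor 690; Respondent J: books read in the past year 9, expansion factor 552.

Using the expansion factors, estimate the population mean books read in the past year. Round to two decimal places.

27.32

Weighted sum = 25×566 + 5×1309 + 29×1253 + 58×854 + 31×1340 + 13×398 + 60×994 + 2×1409 + 51×690 + 9×552
  = 14150 + 6545 + 36337 + 49532 + 41540 + 5174 + 59640 + 2818 + 35190 + 4968 = 255894
Sum of weights = 566 + 1309 + 1253 + 854 + 1340 + 398 + 994 + 1409 + 690 + 552 = 9365
Weighted mean = 255894 / 9365 = 27.324506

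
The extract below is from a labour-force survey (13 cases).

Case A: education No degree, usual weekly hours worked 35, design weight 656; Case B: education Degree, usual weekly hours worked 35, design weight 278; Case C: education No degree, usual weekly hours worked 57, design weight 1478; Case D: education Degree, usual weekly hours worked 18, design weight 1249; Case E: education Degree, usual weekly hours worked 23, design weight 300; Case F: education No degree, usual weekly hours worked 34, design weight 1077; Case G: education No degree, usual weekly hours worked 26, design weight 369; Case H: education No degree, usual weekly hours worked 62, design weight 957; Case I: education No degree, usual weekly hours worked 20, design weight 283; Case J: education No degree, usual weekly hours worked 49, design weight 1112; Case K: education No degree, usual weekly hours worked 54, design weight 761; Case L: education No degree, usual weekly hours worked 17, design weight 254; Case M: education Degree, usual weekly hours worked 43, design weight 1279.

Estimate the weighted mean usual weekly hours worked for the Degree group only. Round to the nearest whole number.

Degree rows: B, D, E, M
Weighted sum = 35×278 + 18×1249 + 23×300 + 43×1279
  = 9730 + 22482 + 6900 + 54997 = 94109
Sum of weights = 278 + 1249 + 300 + 1279 = 3106
Weighted mean = 94109 / 3106 = 30.299099

30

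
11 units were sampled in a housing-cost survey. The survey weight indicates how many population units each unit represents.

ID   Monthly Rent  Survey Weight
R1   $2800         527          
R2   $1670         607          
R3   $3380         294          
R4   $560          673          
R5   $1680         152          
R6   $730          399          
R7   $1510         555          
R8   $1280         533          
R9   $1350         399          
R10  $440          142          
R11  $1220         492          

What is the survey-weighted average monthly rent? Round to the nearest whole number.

Weighted sum = 2800×527 + 1670×607 + 3380×294 + 560×673 + 1680×152 + 730×399 + 1510×555 + 1280×533 + 1350×399 + 440×142 + 1220×492
  = 7128180
Sum of weights = 527 + 607 + 294 + 673 + 152 + 399 + 555 + 533 + 399 + 142 + 492 = 4773
Weighted mean = 7128180 / 4773 = 1493.4381

1493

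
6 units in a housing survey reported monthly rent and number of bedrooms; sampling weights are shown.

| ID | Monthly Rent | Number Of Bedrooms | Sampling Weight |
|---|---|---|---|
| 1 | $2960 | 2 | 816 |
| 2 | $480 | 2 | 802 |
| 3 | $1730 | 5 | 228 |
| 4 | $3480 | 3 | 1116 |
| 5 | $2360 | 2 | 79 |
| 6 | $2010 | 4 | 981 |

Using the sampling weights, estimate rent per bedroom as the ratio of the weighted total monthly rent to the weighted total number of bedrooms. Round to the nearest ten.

780

Σ wᵢ·y = 2960×816 + 480×802 + 1730×228 + 3480×1116 + 2360×79 + 2010×981
  = 9236690
Σ wᵢ·x = 2×816 + 2×802 + 5×228 + 3×1116 + 2×79 + 4×981
  = 1632 + 1604 + 1140 + 3348 + 158 + 3924 = 11806
Ratio = 9236690 / 11806 = 782.37252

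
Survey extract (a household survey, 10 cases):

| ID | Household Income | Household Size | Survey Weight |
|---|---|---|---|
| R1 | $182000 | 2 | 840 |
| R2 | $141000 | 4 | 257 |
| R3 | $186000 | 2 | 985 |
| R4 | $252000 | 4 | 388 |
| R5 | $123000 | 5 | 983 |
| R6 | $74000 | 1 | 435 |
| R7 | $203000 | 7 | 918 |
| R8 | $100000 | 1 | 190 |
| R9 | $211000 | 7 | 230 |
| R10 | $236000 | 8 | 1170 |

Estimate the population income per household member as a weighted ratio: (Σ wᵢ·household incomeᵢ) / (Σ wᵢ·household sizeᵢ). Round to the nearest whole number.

39539

Σ wᵢ·y = 182000×840 + 141000×257 + 186000×985 + 252000×388 + 123000×983 + 74000×435 + 203000×918 + 100000×190 + 211000×230 + 236000×1170
  = 152880000 + 36237000 + 183210000 + 97776000 + 120909000 + 32190000 + 186354000 + 19000000 + 48530000 + 276120000 = 1153206000
Σ wᵢ·x = 2×840 + 4×257 + 2×985 + 4×388 + 5×983 + 1×435 + 7×918 + 1×190 + 7×230 + 8×1170
  = 1680 + 1028 + 1970 + 1552 + 4915 + 435 + 6426 + 190 + 1610 + 9360 = 29166
Ratio = 1153206000 / 29166 = 39539.395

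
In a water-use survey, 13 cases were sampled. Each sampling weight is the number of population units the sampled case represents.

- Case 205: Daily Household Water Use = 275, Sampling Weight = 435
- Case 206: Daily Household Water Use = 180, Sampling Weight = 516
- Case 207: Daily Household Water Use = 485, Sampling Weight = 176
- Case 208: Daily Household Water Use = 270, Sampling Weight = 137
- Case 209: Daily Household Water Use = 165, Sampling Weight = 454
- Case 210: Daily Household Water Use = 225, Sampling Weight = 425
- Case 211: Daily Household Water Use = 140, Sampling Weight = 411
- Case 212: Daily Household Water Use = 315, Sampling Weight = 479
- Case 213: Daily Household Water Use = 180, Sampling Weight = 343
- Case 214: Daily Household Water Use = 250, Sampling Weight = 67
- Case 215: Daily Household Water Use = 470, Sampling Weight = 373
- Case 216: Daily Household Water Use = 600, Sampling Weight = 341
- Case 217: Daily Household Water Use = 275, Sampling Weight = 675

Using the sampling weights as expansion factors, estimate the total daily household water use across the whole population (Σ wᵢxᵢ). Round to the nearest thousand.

Weighted total = 1357840

1358000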